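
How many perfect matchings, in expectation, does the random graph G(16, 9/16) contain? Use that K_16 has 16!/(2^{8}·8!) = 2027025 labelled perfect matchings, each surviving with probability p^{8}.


K_16 has 16!/(2^{8}·8!) = 2027025 labelled perfect matchings.
For each such perfect matching H, let X_H = 1 if all 8 edges of H are present in G. Then P[X_H = 1] = p^{8} = (9/16)^{8} = 43046721/4294967296.
By linearity of expectation: E[X] = Σ_H E[X_H] = 2027025 · p^{8} = 2027025 · 43046721/4294967296 = 87256779635025/4294967296.
Numerically: E[X] ≈ 2.032e+04.

E[X] = 2027025 · (9/16)^{8} = 87256779635025/4294967296 ≈ 2.032e+04.


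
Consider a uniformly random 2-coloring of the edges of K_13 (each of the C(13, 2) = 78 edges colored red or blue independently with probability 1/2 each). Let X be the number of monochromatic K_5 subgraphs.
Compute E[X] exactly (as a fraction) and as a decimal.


Let X = Σ_S X_S over the C(13, 5) = 1287 subsets S of size 5, where X_S = 1 if the K_5 on S is monochromatic.
For a fixed S, the K_5 on S has C(5, 2) = 10 edges. P[all 10 edges red] = (1/2)^10, and likewise for blue, so P[monochromatic] = 2·(1/2)^10 = 2^{1 − 10} = 1/512.
Summing: E[X] = C(13, 5) · 2^{1 − 10} = 1287 · 1/512 = 1287/512.
Numerically: E[X] ≈ 2.513672.

E[X] = C(13,5)·2^(1−C(5,2)) = 1287/512 ≈ 2.513672.


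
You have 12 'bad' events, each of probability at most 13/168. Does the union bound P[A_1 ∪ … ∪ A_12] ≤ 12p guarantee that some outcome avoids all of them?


Union bound: P[∪_{i=1}^{12} A_i] ≤ Σ_i P[A_i] ≤ 12·p = 12·(13/168) = 13/14.
Numerically: 13/14 ≈ 0.929.
Is 13/14 < 1? YES.
Since P[∪ A_i] ≤ 13/14 < 1, the complement has P[∩ A_i^c] ≥ 1 − 13/14 = 1/14 > 0, so some outcome avoids every A_i.

12·p = 13/14 ≈ 0.929; existence CERTIFIED by the union bound.


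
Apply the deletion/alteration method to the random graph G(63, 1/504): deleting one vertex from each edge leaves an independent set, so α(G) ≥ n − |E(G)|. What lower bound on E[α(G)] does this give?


E[|E(G)|] = C(63, 2)·p = 1953 · (1/504) = 31/8.
E[α(G)] ≥ n − E[|E(G)|] = 63 − 31/8 = 473/8.
Numerically: ≈ 59.12500.
(This is only a lower bound; the true E[α(G)] may be larger.)

E[α(G)] ≥ 473/8 ≈ 59.12500.


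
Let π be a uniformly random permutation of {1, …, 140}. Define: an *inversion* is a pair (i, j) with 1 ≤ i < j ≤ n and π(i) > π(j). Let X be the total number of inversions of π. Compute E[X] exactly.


Write X = Σ X_I over the C(140, 2) = 9730 pairs i < j, with X_I the indicator of one inversion.
There are 9730 indicators.
For each fixed pair i < j, the values π(i) and π(j) are two distinct elements of {1, …, 140} in uniformly random order; by symmetry P[π(i) > π(j)] = 1/2.
By linearity: E[X] = 9730 · (1/2) = C(140, 2) · (1/2) = 9730/2 = 4865 ≈ 4865.000000.

E[X] = 4865 = 4865.000000.


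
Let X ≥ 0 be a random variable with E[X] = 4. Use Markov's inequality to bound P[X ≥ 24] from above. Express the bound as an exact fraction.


μ = E[X] = 4, a = 24.
Markov: P[X ≥ 24] ≤ μ/a = (4)/24 = 1/6.
Numerically: ≈ 0.16667.
(Since a = 24 > μ = 4.00000, the bound 1/6 is < 1 and informative.)

P[X ≥ 24] ≤ 1/6 ≈ 0.16667.


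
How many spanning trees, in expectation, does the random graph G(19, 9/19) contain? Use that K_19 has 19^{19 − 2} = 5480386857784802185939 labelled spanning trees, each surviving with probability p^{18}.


K_19 has 19^{19 − 2} = 5480386857784802185939 labelled spanning trees.
For each such spanning tree H, let X_H = 1 if all 18 edges of H are present in G. Then P[X_H = 1] = p^{18} = (9/19)^{18} = 150094635296999121/104127350297911241532841.
By linearity of expectation: E[X] = Σ_H E[X_H] = 5480386857784802185939 · p^{18} = 5480386857784802185939 · 150094635296999121/104127350297911241532841 = 150094635296999121/19.
Numerically: E[X] ≈ 7.89972e+15.

E[X] = 5480386857784802185939 · (9/19)^{18} = 150094635296999121/19 ≈ 7.89972e+15.


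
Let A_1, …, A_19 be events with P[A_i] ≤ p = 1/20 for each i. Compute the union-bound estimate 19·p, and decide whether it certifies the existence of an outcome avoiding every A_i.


Union bound: P[∪_{i=1}^{19} A_i] ≤ Σ_i P[A_i] ≤ 19·p = 19·(1/20) = 19/20.
Numerically: 19/20 ≈ 0.9500000.
Is 19/20 < 1? YES.
Since P[∪ A_i] ≤ 19/20 < 1, the complement has P[∩ A_i^c] ≥ 1 − 19/20 = 1/20 > 0, so some outcome avoids every A_i.

19·p = 19/20 ≈ 0.9500000; existence CERTIFIED by the union bound.


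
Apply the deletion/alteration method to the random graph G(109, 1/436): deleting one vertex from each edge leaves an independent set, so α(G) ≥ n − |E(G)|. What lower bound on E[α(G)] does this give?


E[|E(G)|] = C(109, 2)·p = 5886 · (1/436) = 27/2.
E[α(G)] ≥ n − E[|E(G)|] = 109 − 27/2 = 191/2.
Numerically: ≈ 95.500.
(This is only a lower bound; the true E[α(G)] may be larger.)

E[α(G)] ≥ 191/2 ≈ 95.500.


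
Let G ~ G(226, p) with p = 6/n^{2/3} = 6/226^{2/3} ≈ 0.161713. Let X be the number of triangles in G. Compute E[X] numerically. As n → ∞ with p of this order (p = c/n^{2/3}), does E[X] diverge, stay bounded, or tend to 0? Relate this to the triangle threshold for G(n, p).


Number of potential triangles: C(226, 3) = 1898400.
Each occurs with probability p³ ≈ (0.161713)³ ≈ 4.22899209e-03.
By linearity: E[X] = C(226, 3)·p³ ≈ 1898400 · 4.22899209e-03 ≈ 8028.318584.
Since α = 2/3 < 1, p = c/n^{2/3} ≫ 1/n is above the triangle threshold p ~ 1/n. Asymptotically E[X] ~ (c³/6)·n^{3(1−α)} = (6³/6)·n^{1} → ∞; triangles are abundant w.h.p.

E[X] ≈ 8028.318584; in regime p = Θ(1/n^{2/3}) E[X] diverges (above the triangle threshold p ~ 1/n).


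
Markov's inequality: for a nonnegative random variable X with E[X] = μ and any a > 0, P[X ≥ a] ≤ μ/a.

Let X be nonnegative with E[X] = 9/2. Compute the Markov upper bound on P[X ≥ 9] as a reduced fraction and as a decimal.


μ = E[X] = 9/2, a = 9.
Markov: P[X ≥ 9] ≤ μ/a = (9/2)/9 = 1/2.
Numerically: ≈ 0.500.
(Since a = 9 > μ = 4.500, the bound 1/2 is < 1 and informative.)

P[X ≥ 9] ≤ 1/2 ≈ 0.500.


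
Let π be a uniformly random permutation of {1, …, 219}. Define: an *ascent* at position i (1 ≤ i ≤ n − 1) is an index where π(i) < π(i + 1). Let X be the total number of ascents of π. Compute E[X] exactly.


Write X = Σ X_I over i = 1, …, 218, with X_I the indicator of one ascent.
There are 218 indicators.
For each fixed i, the pair (π(i), π(i+1)) is a uniformly random ordered pair of distinct values from {1, …, 219}; by symmetry P[π(i) < π(i+1)] = 1/2.
By linearity: E[X] = 218 · (1/2) = (219 − 1) · (1/2) = 109 ≈ 109.0000.

E[X] = 109 = 109.0000.


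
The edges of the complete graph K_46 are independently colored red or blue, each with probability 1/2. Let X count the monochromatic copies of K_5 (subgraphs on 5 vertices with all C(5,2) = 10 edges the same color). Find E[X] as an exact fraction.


Let X = Σ_S X_S over the C(46, 5) = 1370754 subsets S of size 5, where X_S = 1 if the K_5 on S is monochromatic.
For a fixed S, the K_5 on S has C(5, 2) = 10 edges. P[all 10 edges red] = (1/2)^10, and likewise for blue, so P[monochromatic] = 2·(1/2)^10 = 2^{1 − 10} = 1/512.
By linearity: E[X] = C(46, 5) · 2^{1 − 10} = 1370754 · 1/512 = 685377/256.
Numerically: E[X] ≈ 2677.254.

E[X] = C(46,5)·2^(1−C(5,2)) = 685377/256 ≈ 2677.254.


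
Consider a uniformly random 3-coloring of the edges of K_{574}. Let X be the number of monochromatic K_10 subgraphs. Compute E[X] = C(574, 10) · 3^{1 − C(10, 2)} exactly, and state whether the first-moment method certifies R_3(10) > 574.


E[X] = C(574, 10) · 3^{1 − 45} = 988824035203816502691 · 3^{−44} = 988824035203816502691/984770902183611232881.
As a reduced fraction: E[X] = 109869337244868500299/109418989131512359209 ≈ 1.004.
Is E[X] < 1? NO.
Since E[X] ≥ 1, the first-moment bound is inconclusive at n = 574; it does NOT by itself certify R_3(10) > 574.

E[X] = 109869337244868500299/109418989131512359209 ≈ 1.004; E[X] ≥ 1; first-moment method inconclusive here.


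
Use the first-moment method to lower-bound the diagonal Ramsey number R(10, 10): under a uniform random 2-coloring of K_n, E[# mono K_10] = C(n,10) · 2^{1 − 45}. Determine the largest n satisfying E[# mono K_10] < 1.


We need C(n, 10) · 2^{1 − 45} < 1, i.e. C(n, 10) < 2^{45 − 1} = 17592186044416.
Check values of n near the boundary:
  n = 94: C(94, 10) = 9041256841903; 9041256841903 < 17592186044416? YES
  n = 95: C(95, 10) = 10104934117421; 10104934117421 < 17592186044416? YES
  n = 96: C(96, 10) = 11279926456656; 11279926456656 < 17592186044416? YES
  n = 97: C(97, 10) = 12576469727536; 12576469727536 < 17592186044416? YES
  n = 98: C(98, 10) = 14005614014756; 14005614014756 < 17592186044416? YES
  n = 99: C(99, 10) = 15579278510796; 15579278510796 < 17592186044416? YES
  n = 100: C(100, 10) = 17310309456440; 17310309456440 < 17592186044416? YES
  n = 101: C(101, 10) = 19212541264840; 19212541264840 < 17592186044416? NO
  n = 102: C(102, 10) = 21300860967540; 21300860967540 < 17592186044416? NO
  n = 103: C(103, 10) = 23591276125340; 23591276125340 < 17592186044416? NO
The largest n with C(n, 10) < 17592186044416 is n = 100 (where E[X] = 2163788682055/2199023255552 ≈ 0.98398). Hence R(10, 10) > 100, i.e. R(10, 10) ≥ 101.

Largest n = 100; hence R(10, 10) > 100.


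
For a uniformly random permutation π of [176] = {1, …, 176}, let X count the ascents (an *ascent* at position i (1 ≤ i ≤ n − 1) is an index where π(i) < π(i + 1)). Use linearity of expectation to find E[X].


Write X = Σ X_I over i = 1, …, 175, with X_I the indicator of one ascent.
There are 175 indicators.
For each fixed i, the pair (π(i), π(i+1)) is a uniformly random ordered pair of distinct values from {1, …, 176}; by symmetry P[π(i) < π(i+1)] = 1/2.
By linearity: E[X] = 175 · (1/2) = (176 − 1) · (1/2) = 175/2 ≈ 87.50000.

E[X] = 175/2 = 87.50000.


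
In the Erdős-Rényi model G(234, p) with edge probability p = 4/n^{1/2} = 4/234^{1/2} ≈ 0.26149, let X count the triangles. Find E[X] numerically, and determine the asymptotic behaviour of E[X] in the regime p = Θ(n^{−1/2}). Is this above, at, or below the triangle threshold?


Number of potential triangles: C(234, 3) = 2108184.
Each occurs with probability p³ ≈ (0.26149)³ ≈ 1.7879534e-02.
By linearity: E[X] = C(234, 3)·p³ ≈ 2108184 · 1.7879534e-02 ≈ 37693.34685.
Since α = 1/2 < 1, p = c/n^{1/2} ≫ 1/n is above the triangle threshold p ~ 1/n. Asymptotically E[X] ~ (c³/6)·n^{3(1−α)} = (4³/6)·n^{1.5} → ∞; triangles are abundant w.h.p.

E[X] ≈ 37693.34685; in regime p = Θ(1/n^{1/2}) E[X] diverges (above the triangle threshold p ~ 1/n).


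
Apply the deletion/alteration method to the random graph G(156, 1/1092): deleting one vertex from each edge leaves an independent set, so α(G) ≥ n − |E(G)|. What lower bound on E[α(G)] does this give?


E[|E(G)|] = C(156, 2)·p = 12090 · (1/1092) = 155/14.
E[α(G)] ≥ n − E[|E(G)|] = 156 − 155/14 = 2029/14.
Numerically: ≈ 144.929.
(This is only a lower bound; the true E[α(G)] may be larger.)

E[α(G)] ≥ 2029/14 ≈ 144.929.


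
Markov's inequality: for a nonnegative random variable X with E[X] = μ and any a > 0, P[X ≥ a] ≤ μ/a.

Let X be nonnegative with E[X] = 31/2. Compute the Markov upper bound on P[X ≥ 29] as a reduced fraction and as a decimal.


μ = E[X] = 31/2, a = 29.
Markov: P[X ≥ 29] ≤ μ/a = (31/2)/29 = 31/58.
Numerically: ≈ 0.534.
(Since a = 29 > μ = 15.500, the bound 31/58 is < 1 and informative.)

P[X ≥ 29] ≤ 31/58 ≈ 0.534.


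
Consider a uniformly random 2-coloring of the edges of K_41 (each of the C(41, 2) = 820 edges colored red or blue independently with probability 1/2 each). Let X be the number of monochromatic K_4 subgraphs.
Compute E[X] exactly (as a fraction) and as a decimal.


Let X = Σ_S X_S over the C(41, 4) = 101270 subsets S of size 4, where X_S = 1 if the K_4 on S is monochromatic.
For a fixed S, the K_4 on S has C(4, 2) = 6 edges. P[all 6 edges red] = (1/2)^6, and likewise for blue, so P[monochromatic] = 2·(1/2)^6 = 2^{1 − 6} = 1/32.
By linearity of expectation: E[X] = C(41, 4) · 2^{1 − 6} = 101270 · 1/32 = 50635/16.
Numerically: E[X] ≈ 3164.688.

E[X] = C(41,4)·2^(1−C(4,2)) = 50635/16 ≈ 3164.688.


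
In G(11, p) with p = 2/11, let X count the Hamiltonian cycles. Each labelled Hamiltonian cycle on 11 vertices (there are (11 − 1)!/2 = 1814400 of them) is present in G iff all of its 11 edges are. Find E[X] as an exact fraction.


K_11 has (11 − 1)!/2 = 1814400 labelled Hamiltonian cycles.
For each such Hamiltonian cycle H, let X_H = 1 if all 11 edges of H are present in G. Then P[X_H = 1] = p^{11} = (2/11)^{11} = 2048/285311670611.
By linearity: E[X] = Σ_H E[X_H] = 1814400 · p^{11} = 1814400 · 2048/285311670611 = 3715891200/285311670611.
Numerically: E[X] ≈ 0.01302.

E[X] = 1814400 · (2/11)^{11} = 3715891200/285311670611 ≈ 0.01302.


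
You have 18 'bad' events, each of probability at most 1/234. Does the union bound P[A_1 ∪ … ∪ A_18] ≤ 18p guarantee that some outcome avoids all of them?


Union bound: P[∪_{i=1}^{18} A_i] ≤ Σ_i P[A_i] ≤ 18·p = 18·(1/234) = 1/13.
Numerically: 1/13 ≈ 0.0769231.
Is 1/13 < 1? YES.
Since P[∪ A_i] ≤ 1/13 < 1, the complement has P[∩ A_i^c] ≥ 1 − 1/13 = 12/13 > 0, so some outcome avoids every A_i.

18·p = 1/13 ≈ 0.0769231; existence CERTIFIED by the union bound.


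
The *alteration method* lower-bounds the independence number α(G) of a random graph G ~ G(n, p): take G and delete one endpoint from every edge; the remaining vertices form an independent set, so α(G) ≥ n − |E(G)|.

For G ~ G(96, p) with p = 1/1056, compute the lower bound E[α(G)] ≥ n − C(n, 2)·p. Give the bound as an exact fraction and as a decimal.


E[|E(G)|] = C(96, 2)·p = 4560 · (1/1056) = 95/22.
E[α(G)] ≥ n − E[|E(G)|] = 96 − 95/22 = 2017/22.
Numerically: ≈ 91.68182.
(This is only a lower bound; the true E[α(G)] may be larger.)

E[α(G)] ≥ 2017/22 ≈ 91.68182.


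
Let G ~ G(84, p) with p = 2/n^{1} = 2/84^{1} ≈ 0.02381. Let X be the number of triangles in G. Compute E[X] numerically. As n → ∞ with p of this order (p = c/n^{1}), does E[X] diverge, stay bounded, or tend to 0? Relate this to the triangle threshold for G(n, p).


Number of potential triangles: C(84, 3) = 95284.
Each occurs with probability p³ ≈ (0.02381)³ ≈ 1.3497462e-05.
By linearity: E[X] = C(84, 3)·p³ ≈ 95284 · 1.3497462e-05 ≈ 1.28609.
Here α = 1, so p = 2/n is exactly at the triangle threshold p ~ 1/n. Asymptotically E[X] → c³/6 = 2³/6 = 4/3 ≈ 1.33333, a bounded constant. In this regime the triangle count is asymptotically Poisson(c³/6).

E[X] ≈ 1.28609; in regime p = Θ(1/n^{1}) E[X] stays bounded (at the triangle threshold p ~ 1/n).


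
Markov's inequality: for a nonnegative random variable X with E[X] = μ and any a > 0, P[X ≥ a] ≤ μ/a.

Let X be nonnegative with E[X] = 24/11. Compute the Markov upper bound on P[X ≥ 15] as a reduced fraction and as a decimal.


μ = E[X] = 24/11, a = 15.
Markov: P[X ≥ 15] ≤ μ/a = (24/11)/15 = 8/55.
Numerically: ≈ 0.145455.
(Since a = 15 > μ = 2.181818, the bound 8/55 is < 1 and informative.)

P[X ≥ 15] ≤ 8/55 ≈ 0.145455.


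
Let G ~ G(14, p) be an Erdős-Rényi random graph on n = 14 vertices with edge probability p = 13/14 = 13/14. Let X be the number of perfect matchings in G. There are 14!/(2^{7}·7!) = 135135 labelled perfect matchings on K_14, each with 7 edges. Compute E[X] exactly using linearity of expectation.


K_14 has 14!/(2^{7}·7!) = 135135 labelled perfect matchings.
For each such perfect matching H, let X_H = 1 if all 7 edges of H are present in G. Then P[X_H = 1] = p^{7} = (13/14)^{7} = 62748517/105413504.
Summing the indicators: E[X] = Σ_H E[X_H] = 135135 · p^{7} = 135135 · 62748517/105413504 = 1211360120685/15059072.
Numerically: E[X] ≈ 8.04e+04.

E[X] = 135135 · (13/14)^{7} = 1211360120685/15059072 ≈ 8.04e+04.


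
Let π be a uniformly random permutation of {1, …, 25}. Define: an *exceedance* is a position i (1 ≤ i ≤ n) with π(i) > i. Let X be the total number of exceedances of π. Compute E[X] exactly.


Write X = Σ_{i=1}^{25} X_i, where X_i = 1_{π(i) > i}.
For each fixed i, π(i) is uniform over {1, …, 25} (marginal of a uniform permutation), so P[π(i) > i] = (n − i)/n. Summing: Σ_{i=1}^{25} (n − i)/n = (0 + 1 + … + 24)/25 = 25(25 − 1)/(2·25) = (25 − 1)/2.
Hence E[X] = Σ_{i=1}^{25} (25 − i)/25 = 12 ≈ 12.0000.

E[X] = 12 = 12.0000.


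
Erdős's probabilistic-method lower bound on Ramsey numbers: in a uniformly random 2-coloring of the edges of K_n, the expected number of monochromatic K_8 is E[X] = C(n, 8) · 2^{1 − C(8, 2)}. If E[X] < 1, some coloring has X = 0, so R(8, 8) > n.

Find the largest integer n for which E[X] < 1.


We need C(n, 8) · 2^{1 − 28} < 1, i.e. C(n, 8) < 2^{28 − 1} = 134217728.
Check values of n near the boundary:
  n = 38: C(38, 8) = 48903492; 48903492 < 134217728? YES
  n = 39: C(39, 8) = 61523748; 61523748 < 134217728? YES
  n = 40: C(40, 8) = 76904685; 76904685 < 134217728? YES
  n = 41: C(41, 8) = 95548245; 95548245 < 134217728? YES
  n = 42: C(42, 8) = 118030185; 118030185 < 134217728? YES
  n = 43: C(43, 8) = 145008513; 145008513 < 134217728? NO
  n = 44: C(44, 8) = 177232627; 177232627 < 134217728? NO
The largest n with C(n, 8) < 134217728 is n = 42 (where E[X] = 118030185/134217728 ≈ 0.879). Hence R(8, 8) > 42, i.e. R(8, 8) ≥ 43.

Largest n = 42; hence R(8, 8) > 42.


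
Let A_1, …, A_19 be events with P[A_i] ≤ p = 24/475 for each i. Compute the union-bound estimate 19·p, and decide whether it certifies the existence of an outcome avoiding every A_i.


Union bound: P[∪_{i=1}^{19} A_i] ≤ Σ_i P[A_i] ≤ 19·p = 19·(24/475) = 24/25.
Numerically: 24/25 ≈ 0.9600.
Is 24/25 < 1? YES.
Since P[∪ A_i] ≤ 24/25 < 1, the complement has P[∩ A_i^c] ≥ 1 − 24/25 = 1/25 > 0, so some outcome avoids every A_i.

19·p = 24/25 ≈ 0.9600; existence CERTIFIED by the union bound.


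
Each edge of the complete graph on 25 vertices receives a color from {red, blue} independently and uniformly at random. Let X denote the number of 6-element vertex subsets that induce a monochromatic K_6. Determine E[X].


Let X = Σ_S X_S over the C(25, 6) = 177100 subsets S of size 6, where X_S = 1 if the K_6 on S is monochromatic.
For a fixed S, the K_6 on S has C(6, 2) = 15 edges. P[all 15 edges red] = (1/2)^15, and likewise for blue, so P[monochromatic] = 2·(1/2)^15 = 2^{1 − 15} = 1/16384.
By linearity: E[X] = C(25, 6) · 2^{1 − 15} = 177100 · 1/16384 = 44275/4096.
Numerically: E[X] ≈ 10.809.

E[X] = C(25,6)·2^(1−C(6,2)) = 44275/4096 ≈ 10.809.


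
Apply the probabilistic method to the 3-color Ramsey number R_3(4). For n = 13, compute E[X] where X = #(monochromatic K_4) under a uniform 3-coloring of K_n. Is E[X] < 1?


E[X] = C(13, 4) · 3^{1 − 6} = 715 · 3^{−5} = 715/243.
As a reduced fraction: E[X] = 715/243 ≈ 2.942387.
Is E[X] < 1? NO.
Since E[X] ≥ 1, the first-moment bound is inconclusive at n = 13; it does NOT by itself certify R_3(4) > 13.

E[X] = 715/243 ≈ 2.942387; E[X] ≥ 1; first-moment method inconclusive here.


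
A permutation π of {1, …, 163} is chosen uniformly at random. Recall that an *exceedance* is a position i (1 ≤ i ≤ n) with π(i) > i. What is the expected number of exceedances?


Write X = Σ_{i=1}^{163} X_i, where X_i = 1_{π(i) > i}.
For each fixed i, π(i) is uniform over {1, …, 163} (marginal of a uniform permutation), so P[π(i) > i] = (n − i)/n. Summing: Σ_{i=1}^{163} (n − i)/n = (0 + 1 + … + 162)/163 = 163(163 − 1)/(2·163) = (163 − 1)/2.
Hence E[X] = Σ_{i=1}^{163} (163 − i)/163 = 81 ≈ 81.000000.

E[X] = 81 = 81.000000.


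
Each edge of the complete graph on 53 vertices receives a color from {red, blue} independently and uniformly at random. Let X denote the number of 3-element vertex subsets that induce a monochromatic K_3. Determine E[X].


Let X = Σ_S X_S over the C(53, 3) = 23426 subsets S of size 3, where X_S = 1 if the K_3 on S is monochromatic.
For a fixed S, the K_3 on S has C(3, 2) = 3 edges. P[all 3 edges red] = (1/2)^3, and likewise for blue, so P[monochromatic] = 2·(1/2)^3 = 2^{1 − 3} = 1/4.
Summing: E[X] = C(53, 3) · 2^{1 − 3} = 23426 · 1/4 = 11713/2.
Numerically: E[X] ≈ 5856.50000.

E[X] = C(53,3)·2^(1−C(3,2)) = 11713/2 ≈ 5856.50000.


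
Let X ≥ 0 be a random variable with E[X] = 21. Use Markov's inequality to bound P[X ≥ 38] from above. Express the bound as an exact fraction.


μ = E[X] = 21, a = 38.
Markov: P[X ≥ 38] ≤ μ/a = (21)/38 = 21/38.
Numerically: ≈ 0.5526.
(Since a = 38 > μ = 21.0000, the bound 21/38 is < 1 and informative.)

P[X ≥ 38] ≤ 21/38 ≈ 0.5526.


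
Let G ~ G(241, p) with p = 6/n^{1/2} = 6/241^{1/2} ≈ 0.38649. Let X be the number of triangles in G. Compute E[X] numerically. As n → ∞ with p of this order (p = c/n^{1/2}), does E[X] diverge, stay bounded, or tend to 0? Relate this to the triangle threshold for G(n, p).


Number of potential triangles: C(241, 3) = 2303960.
Each occurs with probability p³ ≈ (0.38649)³ ≈ 5.7733540e-02.
By linearity: E[X] = C(241, 3)·p³ ≈ 2303960 · 5.7733540e-02 ≈ 133015.76673.
Since α = 1/2 < 1, p = c/n^{1/2} ≫ 1/n is above the triangle threshold p ~ 1/n. Asymptotically E[X] ~ (c³/6)·n^{3(1−α)} = (6³/6)·n^{1.5} → ∞; triangles are abundant w.h.p.

E[X] ≈ 133015.76673; in regime p = Θ(1/n^{1/2}) E[X] diverges (above the triangle threshold p ~ 1/n).


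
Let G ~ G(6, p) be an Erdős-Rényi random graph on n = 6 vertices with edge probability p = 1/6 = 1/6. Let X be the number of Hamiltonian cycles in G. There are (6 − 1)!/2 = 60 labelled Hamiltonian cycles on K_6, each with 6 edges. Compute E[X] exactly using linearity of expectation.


K_6 has (6 − 1)!/2 = 60 labelled Hamiltonian cycles.
For each such Hamiltonian cycle H, let X_H = 1 if all 6 edges of H are present in G. Then P[X_H = 1] = p^{6} = (1/6)^{6} = 1/46656.
Summing the indicators: E[X] = Σ_H E[X_H] = 60 · p^{6} = 60 · 1/46656 = 5/3888.
Numerically: E[X] ≈ 0.001286.

E[X] = 60 · (1/6)^{6} = 5/3888 ≈ 0.001286.


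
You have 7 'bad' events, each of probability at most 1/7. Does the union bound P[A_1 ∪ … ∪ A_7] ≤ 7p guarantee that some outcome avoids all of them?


Union bound: P[∪_{i=1}^{7} A_i] ≤ Σ_i P[A_i] ≤ 7·p = 7·(1/7) = 1.
Numerically: 1 ≈ 1.000000.
Is 1 < 1? NO.
Since the bound 1 is ≥ 1, the union bound is uninformative here; it does NOT by itself certify existence.

7·p = 1 ≈ 1.000000; existence NOT certified by the union bound.


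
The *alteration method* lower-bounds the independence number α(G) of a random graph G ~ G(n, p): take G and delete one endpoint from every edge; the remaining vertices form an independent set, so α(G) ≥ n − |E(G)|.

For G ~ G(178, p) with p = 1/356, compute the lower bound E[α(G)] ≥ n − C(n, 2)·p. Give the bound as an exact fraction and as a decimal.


E[|E(G)|] = C(178, 2)·p = 15753 · (1/356) = 177/4.
E[α(G)] ≥ n − E[|E(G)|] = 178 − 177/4 = 535/4.
Numerically: ≈ 133.75000.
(This is only a lower bound; the true E[α(G)] may be larger.)

E[α(G)] ≥ 535/4 ≈ 133.75000.


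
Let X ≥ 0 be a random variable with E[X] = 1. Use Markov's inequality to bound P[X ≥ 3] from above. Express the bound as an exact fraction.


μ = E[X] = 1, a = 3.
Markov: P[X ≥ 3] ≤ μ/a = (1)/3 = 1/3.
Numerically: ≈ 0.33333.
(Since a = 3 > μ = 1.00000, the bound 1/3 is < 1 and informative.)

P[X ≥ 3] ≤ 1/3 ≈ 0.33333.


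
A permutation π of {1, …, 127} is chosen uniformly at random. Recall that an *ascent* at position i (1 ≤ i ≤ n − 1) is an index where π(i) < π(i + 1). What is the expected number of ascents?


Write X = Σ X_I over i = 1, …, 126, with X_I the indicator of one ascent.
There are 126 indicators.
For each fixed i, the pair (π(i), π(i+1)) is a uniformly random ordered pair of distinct values from {1, …, 127}; by symmetry P[π(i) < π(i+1)] = 1/2.
By linearity: E[X] = 126 · (1/2) = (127 − 1) · (1/2) = 63 ≈ 63.0000.

E[X] = 63 = 63.0000.


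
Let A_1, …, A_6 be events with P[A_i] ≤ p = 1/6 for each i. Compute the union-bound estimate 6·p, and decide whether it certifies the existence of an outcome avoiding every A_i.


Union bound: P[∪_{i=1}^{6} A_i] ≤ Σ_i P[A_i] ≤ 6·p = 6·(1/6) = 1.
Numerically: 1 ≈ 1.00000.
Is 1 < 1? NO.
Since the bound 1 is ≥ 1, the union bound is uninformative here; it does NOT by itself certify existence.

6·p = 1 ≈ 1.00000; existence NOT certified by the union bound.


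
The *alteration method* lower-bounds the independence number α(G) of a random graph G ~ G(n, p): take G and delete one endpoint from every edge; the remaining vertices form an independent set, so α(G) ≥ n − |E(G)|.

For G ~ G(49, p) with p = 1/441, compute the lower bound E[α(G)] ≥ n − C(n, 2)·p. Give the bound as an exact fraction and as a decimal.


E[|E(G)|] = C(49, 2)·p = 1176 · (1/441) = 8/3.
E[α(G)] ≥ n − E[|E(G)|] = 49 − 8/3 = 139/3.
Numerically: ≈ 46.333333.
(This is only a lower bound; the true E[α(G)] may be larger.)

E[α(G)] ≥ 139/3 ≈ 46.333333.


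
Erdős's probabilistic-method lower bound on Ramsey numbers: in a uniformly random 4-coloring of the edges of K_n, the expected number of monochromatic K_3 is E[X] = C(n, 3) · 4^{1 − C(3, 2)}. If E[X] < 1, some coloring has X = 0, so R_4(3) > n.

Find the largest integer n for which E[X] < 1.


We need C(n, 3) · 4^{1 − 3} < 1, i.e. C(n, 3) < 4^{3 − 1} = 16.
Check values of n near the boundary:
  n = 3: C(3, 3) = 1; 1 < 16? YES
  n = 4: C(4, 3) = 4; 4 < 16? YES
  n = 5: C(5, 3) = 10; 10 < 16? YES
  n = 6: C(6, 3) = 20; 20 < 16? NO
  n = 7: C(7, 3) = 35; 35 < 16? NO
  n = 8: C(8, 3) = 56; 56 < 16? NO
The largest n with C(n, 3) < 16 is n = 5 (where E[X] = 5/8 ≈ 0.6250). Hence R_4(3) > 5, i.e. R_4(3) ≥ 6.

Largest n = 5; hence R_4(3) > 5.


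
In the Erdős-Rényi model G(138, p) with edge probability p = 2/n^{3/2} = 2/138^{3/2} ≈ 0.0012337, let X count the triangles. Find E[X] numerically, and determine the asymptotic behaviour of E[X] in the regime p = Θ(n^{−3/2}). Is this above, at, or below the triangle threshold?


Number of potential triangles: C(138, 3) = 428536.
Each occurs with probability p³ ≈ (0.0012337)³ ≈ 1.8777341e-09.
By linearity: E[X] = C(138, 3)·p³ ≈ 428536 · 1.8777341e-09 ≈ 0.00080.
Since α = 3/2 > 1, p = c/n^{3/2} = o(1/n) is below the triangle threshold p ~ 1/n. Asymptotically E[X] ~ (c³/6)·n^{3(1−α)} = (2³/6)·n^{-1.5} → 0, so by Markov's inequality G has no triangles w.h.p.

E[X] ≈ 0.00080; in regime p = Θ(1/n^{3/2}) E[X] tends to 0 (below the triangle threshold p ~ 1/n).


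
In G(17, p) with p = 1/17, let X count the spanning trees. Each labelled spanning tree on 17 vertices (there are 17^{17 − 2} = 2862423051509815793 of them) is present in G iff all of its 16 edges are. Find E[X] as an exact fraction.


K_17 has 17^{17 − 2} = 2862423051509815793 labelled spanning trees.
For each such spanning tree H, let X_H = 1 if all 16 edges of H are present in G. Then P[X_H = 1] = p^{16} = (1/17)^{16} = 1/48661191875666868481.
By linearity: E[X] = Σ_H E[X_H] = 2862423051509815793 · p^{16} = 2862423051509815793 · 1/48661191875666868481 = 1/17.
Numerically: E[X] ≈ 0.0588.

E[X] = 2862423051509815793 · (1/17)^{16} = 1/17 ≈ 0.0588.


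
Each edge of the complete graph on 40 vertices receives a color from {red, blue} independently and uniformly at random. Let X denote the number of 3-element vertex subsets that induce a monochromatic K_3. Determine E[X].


Let X = Σ_S X_S over the C(40, 3) = 9880 subsets S of size 3, where X_S = 1 if the K_3 on S is monochromatic.
For a fixed S, the K_3 on S has C(3, 2) = 3 edges. P[all 3 edges red] = (1/2)^3, and likewise for blue, so P[monochromatic] = 2·(1/2)^3 = 2^{1 − 3} = 1/4.
By linearity of expectation: E[X] = C(40, 3) · 2^{1 − 3} = 9880 · 1/4 = 2470.
Numerically: E[X] ≈ 2470.000.

E[X] = C(40,3)·2^(1−C(3,2)) = 2470 ≈ 2470.000.


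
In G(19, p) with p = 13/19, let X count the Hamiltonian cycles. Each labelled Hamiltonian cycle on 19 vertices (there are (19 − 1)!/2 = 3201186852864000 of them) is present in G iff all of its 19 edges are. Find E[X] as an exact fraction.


K_19 has (19 − 1)!/2 = 3201186852864000 labelled Hamiltonian cycles.
For each such Hamiltonian cycle H, let X_H = 1 if all 19 edges of H are present in G. Then P[X_H = 1] = p^{19} = (13/19)^{19} = 1461920290375446110677/1978419655660313589123979.
By linearity: E[X] = Σ_H E[X_H] = 3201186852864000 · p^{19} = 3201186852864000 · 1461920290375446110677/1978419655660313589123979 = 4679880013484999364018134658428928000/1978419655660313589123979.
Numerically: E[X] ≈ 2.3655e+12.

E[X] = 3201186852864000 · (13/19)^{19} = 4679880013484999364018134658428928000/1978419655660313589123979 ≈ 2.3655e+12.


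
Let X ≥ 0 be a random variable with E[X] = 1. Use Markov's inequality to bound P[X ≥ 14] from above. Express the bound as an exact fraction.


μ = E[X] = 1, a = 14.
Markov: P[X ≥ 14] ≤ μ/a = (1)/14 = 1/14.
Numerically: ≈ 0.07143.
(Since a = 14 > μ = 1.00000, the bound 1/14 is < 1 and informative.)

P[X ≥ 14] ≤ 1/14 ≈ 0.07143.


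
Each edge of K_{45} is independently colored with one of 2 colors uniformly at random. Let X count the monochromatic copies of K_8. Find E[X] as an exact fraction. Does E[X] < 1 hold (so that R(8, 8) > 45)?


E[X] = C(45, 8) · 2^{1 − 28} = 215553195 · 2^{−27} = 215553195/134217728.
As a reduced fraction: E[X] = 215553195/134217728 ≈ 1.6060.
Is E[X] < 1? NO.
Since E[X] ≥ 1, the first-moment bound is inconclusive at n = 45; it does NOT by itself certify R(8, 8) > 45.

E[X] = 215553195/134217728 ≈ 1.6060; E[X] ≥ 1; first-moment method inconclusive here.


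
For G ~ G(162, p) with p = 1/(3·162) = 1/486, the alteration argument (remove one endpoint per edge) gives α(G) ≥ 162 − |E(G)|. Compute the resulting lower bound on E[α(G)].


E[|E(G)|] = C(162, 2)·p = 13041 · (1/486) = 161/6.
E[α(G)] ≥ n − E[|E(G)|] = 162 − 161/6 = 811/6.
Numerically: ≈ 135.166667.
(This is only a lower bound; the true E[α(G)] may be larger.)

E[α(G)] ≥ 811/6 ≈ 135.166667.


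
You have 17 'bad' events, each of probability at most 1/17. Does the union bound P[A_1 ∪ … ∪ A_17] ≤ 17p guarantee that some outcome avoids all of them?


Union bound: P[∪_{i=1}^{17} A_i] ≤ Σ_i P[A_i] ≤ 17·p = 17·(1/17) = 1.
Numerically: 1 ≈ 1.0000000.
Is 1 < 1? NO.
Since the bound 1 is ≥ 1, the union bound is uninformative here; it does NOT by itself certify existence.

17·p = 1 ≈ 1.0000000; existence NOT certified by the union bound.


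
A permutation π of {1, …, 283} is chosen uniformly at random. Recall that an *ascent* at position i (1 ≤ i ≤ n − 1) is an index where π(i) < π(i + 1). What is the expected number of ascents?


Write X = Σ X_I over i = 1, …, 282, with X_I the indicator of one ascent.
There are 282 indicators.
For each fixed i, the pair (π(i), π(i+1)) is a uniformly random ordered pair of distinct values from {1, …, 283}; by symmetry P[π(i) < π(i+1)] = 1/2.
By linearity: E[X] = 282 · (1/2) = (283 − 1) · (1/2) = 141 ≈ 141.0000.

E[X] = 141 = 141.0000.


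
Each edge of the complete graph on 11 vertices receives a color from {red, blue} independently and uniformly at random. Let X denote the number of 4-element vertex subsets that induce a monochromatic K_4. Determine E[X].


Let X = Σ_S X_S over the C(11, 4) = 330 subsets S of size 4, where X_S = 1 if the K_4 on S is monochromatic.
For a fixed S, the K_4 on S has C(4, 2) = 6 edges. P[all 6 edges red] = (1/2)^6, and likewise for blue, so P[monochromatic] = 2·(1/2)^6 = 2^{1 − 6} = 1/32.
Summing: E[X] = C(11, 4) · 2^{1 − 6} = 330 · 1/32 = 165/16.
Numerically: E[X] ≈ 10.3125.

E[X] = C(11,4)·2^(1−C(4,2)) = 165/16 ≈ 10.3125.


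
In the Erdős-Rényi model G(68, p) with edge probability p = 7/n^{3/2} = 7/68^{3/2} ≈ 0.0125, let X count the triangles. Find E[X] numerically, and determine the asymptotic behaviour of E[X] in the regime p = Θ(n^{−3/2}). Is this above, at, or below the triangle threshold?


Number of potential triangles: C(68, 3) = 50116.
Each occurs with probability p³ ≈ (0.0125)³ ≈ 1.94538e-06.
By linearity: E[X] = C(68, 3)·p³ ≈ 50116 · 1.94538e-06 ≈ 0.097.
Since α = 3/2 > 1, p = c/n^{3/2} = o(1/n) is below the triangle threshold p ~ 1/n. Asymptotically E[X] ~ (c³/6)·n^{3(1−α)} = (7³/6)·n^{-1.5} → 0, so by Markov's inequality G has no triangles w.h.p.

E[X] ≈ 0.097; in regime p = Θ(1/n^{3/2}) E[X] tends to 0 (below the triangle threshold p ~ 1/n).


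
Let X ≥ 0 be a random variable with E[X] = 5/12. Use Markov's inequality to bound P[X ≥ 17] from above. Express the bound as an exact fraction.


μ = E[X] = 5/12, a = 17.
Markov: P[X ≥ 17] ≤ μ/a = (5/12)/17 = 5/204.
Numerically: ≈ 0.024510.
(Since a = 17 > μ = 0.416667, the bound 5/204 is < 1 and informative.)

P[X ≥ 17] ≤ 5/204 ≈ 0.024510.


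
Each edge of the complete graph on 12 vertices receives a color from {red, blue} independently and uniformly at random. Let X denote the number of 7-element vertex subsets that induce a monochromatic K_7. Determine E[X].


Let X = Σ_S X_S over the C(12, 7) = 792 subsets S of size 7, where X_S = 1 if the K_7 on S is monochromatic.
For a fixed S, the K_7 on S has C(7, 2) = 21 edges. P[all 21 edges red] = (1/2)^21, and likewise for blue, so P[monochromatic] = 2·(1/2)^21 = 2^{1 − 21} = 1/1048576.
By linearity of expectation: E[X] = C(12, 7) · 2^{1 − 21} = 792 · 1/1048576 = 99/131072.
Numerically: E[X] ≈ 0.001.

E[X] = C(12,7)·2^(1−C(7,2)) = 99/131072 ≈ 0.001.


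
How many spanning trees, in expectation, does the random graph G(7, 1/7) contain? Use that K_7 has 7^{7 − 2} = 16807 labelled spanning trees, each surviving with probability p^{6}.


K_7 has 7^{7 − 2} = 16807 labelled spanning trees.
For each such spanning tree H, let X_H = 1 if all 6 edges of H are present in G. Then P[X_H = 1] = p^{6} = (1/7)^{6} = 1/117649.
By linearity: E[X] = Σ_H E[X_H] = 16807 · p^{6} = 16807 · 1/117649 = 1/7.
Numerically: E[X] ≈ 0.143.

E[X] = 16807 · (1/7)^{6} = 1/7 ≈ 0.143.


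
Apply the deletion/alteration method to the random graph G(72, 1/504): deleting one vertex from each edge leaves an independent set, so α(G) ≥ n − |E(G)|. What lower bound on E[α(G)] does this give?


E[|E(G)|] = C(72, 2)·p = 2556 · (1/504) = 71/14.
E[α(G)] ≥ n − E[|E(G)|] = 72 − 71/14 = 937/14.
Numerically: ≈ 66.929.
(This is only a lower bound; the true E[α(G)] may be larger.)

E[α(G)] ≥ 937/14 ≈ 66.929.


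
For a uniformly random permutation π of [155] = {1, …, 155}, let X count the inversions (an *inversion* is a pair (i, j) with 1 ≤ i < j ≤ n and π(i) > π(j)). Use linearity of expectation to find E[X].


Write X = Σ X_I over the C(155, 2) = 11935 pairs i < j, with X_I the indicator of one inversion.
There are 11935 indicators.
For each fixed pair i < j, the values π(i) and π(j) are two distinct elements of {1, …, 155} in uniformly random order; by symmetry P[π(i) > π(j)] = 1/2.
By linearity: E[X] = 11935 · (1/2) = C(155, 2) · (1/2) = 11935/2 = 11935/2 ≈ 5967.50000.

E[X] = 11935/2 = 5967.50000.


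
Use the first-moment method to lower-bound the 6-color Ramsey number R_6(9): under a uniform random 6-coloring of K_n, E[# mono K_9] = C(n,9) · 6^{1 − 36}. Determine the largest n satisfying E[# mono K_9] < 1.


We need C(n, 9) · 6^{1 − 36} < 1, i.e. C(n, 9) < 6^{36 − 1} = 1719070799748422591028658176.
Check values of n near the boundary:
  n = 4407: C(4407, 9) = 1713856532599459170657070050; 1713856532599459170657070050 < 1719070799748422591028658176? YES
  n = 4408: C(4408, 9) = 1717362945146264156457459600; 1717362945146264156457459600 < 1719070799748422591028658176? YES
  n = 4409: C(4409, 9) = 1720875732988608787686577131; 1720875732988608787686577131 < 1719070799748422591028658176? NO
The largest n with C(n, 9) < 1719070799748422591028658176 is n = 4408 (where E[X] = 35778394690547169926197075/35813974994758803979763712 ≈ 0.999007). Hence R_6(9) > 4408, i.e. R_6(9) ≥ 4409.

Largest n = 4408; hence R_6(9) > 4408.


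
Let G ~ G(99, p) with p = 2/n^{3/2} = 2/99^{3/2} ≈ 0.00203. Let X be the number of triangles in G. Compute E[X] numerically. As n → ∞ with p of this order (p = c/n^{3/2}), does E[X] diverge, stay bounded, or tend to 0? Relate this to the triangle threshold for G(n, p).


Number of potential triangles: C(99, 3) = 156849.
Each occurs with probability p³ ≈ (0.00203)³ ≈ 8.37012e-09.
By linearity: E[X] = C(99, 3)·p³ ≈ 156849 · 8.37012e-09 ≈ 0.001.
Since α = 3/2 > 1, p = c/n^{3/2} = o(1/n) is below the triangle threshold p ~ 1/n. Asymptotically E[X] ~ (c³/6)·n^{3(1−α)} = (2³/6)·n^{-1.5} → 0, so by Markov's inequality G has no triangles w.h.p.

E[X] ≈ 0.001; in regime p = Θ(1/n^{3/2}) E[X] tends to 0 (below the triangle threshold p ~ 1/n).


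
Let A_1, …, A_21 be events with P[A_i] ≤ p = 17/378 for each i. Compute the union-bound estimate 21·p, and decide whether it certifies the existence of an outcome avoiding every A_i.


Union bound: P[∪_{i=1}^{21} A_i] ≤ Σ_i P[A_i] ≤ 21·p = 21·(17/378) = 17/18.
Numerically: 17/18 ≈ 0.9444444.
Is 17/18 < 1? YES.
Since P[∪ A_i] ≤ 17/18 < 1, the complement has P[∩ A_i^c] ≥ 1 − 17/18 = 1/18 > 0, so some outcome avoids every A_i.

21·p = 17/18 ≈ 0.9444444; existence CERTIFIED by the union bound.


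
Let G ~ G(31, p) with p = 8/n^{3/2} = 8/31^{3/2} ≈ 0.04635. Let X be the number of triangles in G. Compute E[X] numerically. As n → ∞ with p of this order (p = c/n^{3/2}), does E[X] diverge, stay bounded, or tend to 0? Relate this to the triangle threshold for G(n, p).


Number of potential triangles: C(31, 3) = 4495.
Each occurs with probability p³ ≈ (0.04635)³ ≈ 9.9573171e-05.
By linearity: E[X] = C(31, 3)·p³ ≈ 4495 · 9.9573171e-05 ≈ 0.44758.
Since α = 3/2 > 1, p = c/n^{3/2} = o(1/n) is below the triangle threshold p ~ 1/n. Asymptotically E[X] ~ (c³/6)·n^{3(1−α)} = (8³/6)·n^{-1.5} → 0, so by Markov's inequality G has no triangles w.h.p.

E[X] ≈ 0.44758; in regime p = Θ(1/n^{3/2}) E[X] tends to 0 (below the triangle threshold p ~ 1/n).


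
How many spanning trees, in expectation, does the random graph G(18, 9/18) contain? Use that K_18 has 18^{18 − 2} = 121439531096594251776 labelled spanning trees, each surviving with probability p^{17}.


K_18 has 18^{18 − 2} = 121439531096594251776 labelled spanning trees.
For each such spanning tree H, let X_H = 1 if all 17 edges of H are present in G. Then P[X_H = 1] = p^{17} = (1/2)^{17} = 1/131072.
By linearity: E[X] = Σ_H E[X_H] = 121439531096594251776 · p^{17} = 121439531096594251776 · 1/131072 = 1853020188851841/2.
Numerically: E[X] ≈ 9.27e+14.

E[X] = 121439531096594251776 · (1/2)^{17} = 1853020188851841/2 ≈ 9.27e+14.


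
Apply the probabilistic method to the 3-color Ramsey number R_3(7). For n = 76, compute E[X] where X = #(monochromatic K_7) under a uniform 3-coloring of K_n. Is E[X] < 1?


E[X] = C(76, 7) · 3^{1 − 21} = 2186189400 · 3^{−20} = 2186189400/3486784401.
As a reduced fraction: E[X] = 728729800/1162261467 ≈ 0.6269930.
Is E[X] < 1? YES.
Since E[X] < 1, there exists a 3-coloring of K_{76} with no monochromatic K_7; hence R_3(7) > 76.

E[X] = 728729800/1162261467 ≈ 0.6269930; E[X] < 1, so R_3(7) > 76.


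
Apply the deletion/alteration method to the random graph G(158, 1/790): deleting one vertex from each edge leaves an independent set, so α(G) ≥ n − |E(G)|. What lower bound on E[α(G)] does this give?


E[|E(G)|] = C(158, 2)·p = 12403 · (1/790) = 157/10.
E[α(G)] ≥ n − E[|E(G)|] = 158 − 157/10 = 1423/10.
Numerically: ≈ 142.300.
(This is only a lower bound; the true E[α(G)] may be larger.)

E[α(G)] ≥ 1423/10 ≈ 142.300.
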